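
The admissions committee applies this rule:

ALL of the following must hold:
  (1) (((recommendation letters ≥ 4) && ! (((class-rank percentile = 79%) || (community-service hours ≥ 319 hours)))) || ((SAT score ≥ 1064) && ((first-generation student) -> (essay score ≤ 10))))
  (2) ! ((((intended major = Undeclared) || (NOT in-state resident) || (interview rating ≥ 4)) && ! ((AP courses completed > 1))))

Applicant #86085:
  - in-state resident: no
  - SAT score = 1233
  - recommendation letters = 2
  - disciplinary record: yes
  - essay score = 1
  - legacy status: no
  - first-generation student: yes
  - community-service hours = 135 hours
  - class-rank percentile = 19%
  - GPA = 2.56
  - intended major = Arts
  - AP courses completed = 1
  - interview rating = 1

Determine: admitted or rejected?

Rejected

Atomic conditions:
  recommendation letters ≥ 4: 2 ≥ 4 is false
  class-rank percentile = 79%: 19 == 79 is false
  community-service hours ≥ 319 hours: 135 ≥ 319 is false
  SAT score ≥ 1064: 1233 ≥ 1064 is true
  first-generation student: yes → true
  essay score ≤ 10: 1 ≤ 10 is true
  intended major = Undeclared: Arts == Undeclared is false
  NOT in-state resident: no → true
  interview rating ≥ 4: 1 ≥ 4 is false
  AP courses completed > 1: 1 > 1 is false
Combine:
[1.1.2.1] false OR false = false
[1.1.2] NOT false = true
[1.1] false AND true = false
[1.2.2] true → true = true
[1.2] true AND true = true
[1] false OR true = true
[2.1.1] false OR true OR false = true
[2.1.2] NOT false = true
[2.1] true AND true = true
[2] NOT true = false
[root] true AND false = false
Overall: false → rejected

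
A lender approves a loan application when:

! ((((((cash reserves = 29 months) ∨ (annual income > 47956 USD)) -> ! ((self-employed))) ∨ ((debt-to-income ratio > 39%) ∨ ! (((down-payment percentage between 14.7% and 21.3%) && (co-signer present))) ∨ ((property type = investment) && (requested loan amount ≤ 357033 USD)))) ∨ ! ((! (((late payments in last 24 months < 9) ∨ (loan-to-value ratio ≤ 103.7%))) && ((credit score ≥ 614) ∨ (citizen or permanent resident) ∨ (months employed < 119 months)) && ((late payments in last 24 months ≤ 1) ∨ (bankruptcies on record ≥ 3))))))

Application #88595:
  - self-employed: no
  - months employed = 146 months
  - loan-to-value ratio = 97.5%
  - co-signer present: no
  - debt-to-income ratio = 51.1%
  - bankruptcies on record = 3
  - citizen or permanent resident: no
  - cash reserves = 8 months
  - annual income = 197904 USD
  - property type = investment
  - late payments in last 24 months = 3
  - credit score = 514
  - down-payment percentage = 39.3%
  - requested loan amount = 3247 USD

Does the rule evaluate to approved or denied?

Denied

Atomic conditions:
  cash reserves = 29 months: 8 == 29 is false
  annual income > 47956 USD: 197904 > 47956 is true
  self-employed: no → false
  debt-to-income ratio > 39%: 51.1 > 39 is true
  down-payment percentage between 14.7% and 21.3%: 39.3 in [14.7, 21.3] is false
  co-signer present: no → false
  property type = investment: investment == investment is true
  requested loan amount ≤ 357033 USD: 3247 ≤ 357033 is true
  late payments in last 24 months < 9: 3 < 9 is true
  loan-to-value ratio ≤ 103.7%: 97.5 ≤ 103.7 is true
  credit score ≥ 614: 514 ≥ 614 is false
  citizen or permanent resident: no → false
  months employed < 119 months: 146 < 119 is false
  late payments in last 24 months ≤ 1: 3 ≤ 1 is false
  bankruptcies on record ≥ 3: 3 ≥ 3 is true
Combine:
[1.1.1.1] false OR true = true
[1.1.1.2] NOT false = true
[1.1.1] true → true = true
[1.1.2.2.1] false AND false = false
[1.1.2.2] NOT false = true
[1.1.2.3] true AND true = true
[1.1.2] true OR true OR true = true
[1.1] true OR true = true
[1.2.1.1.1] true OR true = true
[1.2.1.1] NOT true = false
[1.2.1.2] false OR false OR false = false
[1.2.1.3] false OR true = true
[1.2.1] false AND false AND true = false
[1.2] NOT false = true
[1] true OR true = true
[root] NOT true = false
Overall: false → denied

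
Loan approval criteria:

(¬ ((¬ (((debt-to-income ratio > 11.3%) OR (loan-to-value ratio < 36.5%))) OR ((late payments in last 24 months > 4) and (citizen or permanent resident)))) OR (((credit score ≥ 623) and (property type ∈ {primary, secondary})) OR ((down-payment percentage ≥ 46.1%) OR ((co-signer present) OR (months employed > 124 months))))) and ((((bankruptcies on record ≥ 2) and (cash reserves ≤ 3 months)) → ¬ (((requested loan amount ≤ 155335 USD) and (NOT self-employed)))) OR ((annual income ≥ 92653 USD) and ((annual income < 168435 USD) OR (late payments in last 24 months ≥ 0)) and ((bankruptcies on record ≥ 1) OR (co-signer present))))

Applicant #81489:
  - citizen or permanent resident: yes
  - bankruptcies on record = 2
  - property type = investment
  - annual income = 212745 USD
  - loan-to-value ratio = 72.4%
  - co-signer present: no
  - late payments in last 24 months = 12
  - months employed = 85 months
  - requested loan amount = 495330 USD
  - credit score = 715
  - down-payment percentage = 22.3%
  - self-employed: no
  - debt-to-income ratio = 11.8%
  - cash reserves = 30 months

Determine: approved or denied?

Atomic conditions:
  debt-to-income ratio > 11.3%: 11.8 > 11.3 is true
  loan-to-value ratio < 36.5%: 72.4 < 36.5 is false
  late payments in last 24 months > 4: 12 > 4 is true
  citizen or permanent resident: yes → true
  credit score ≥ 623: 715 ≥ 623 is true
  property type ∈ {primary, secondary}: investment is not in the set → false
  down-payment percentage ≥ 46.1%: 22.3 ≥ 46.1 is false
  co-signer present: no → false
  months employed > 124 months: 85 > 124 is false
  bankruptcies on record ≥ 2: 2 ≥ 2 is true
  cash reserves ≤ 3 months: 30 ≤ 3 is false
  requested loan amount ≤ 155335 USD: 495330 ≤ 155335 is false
  NOT self-employed: no → true
  annual income ≥ 92653 USD: 212745 ≥ 92653 is true
  annual income < 168435 USD: 212745 < 168435 is false
  late payments in last 24 months ≥ 0: 12 ≥ 0 is true
  bankruptcies on record ≥ 1: 2 ≥ 1 is true
Combine:
[1.1.1.1.1] true OR false = true
[1.1.1.1] NOT true = false
[1.1.1.2] true AND true = true
[1.1.1] false OR true = true
[1.1] NOT true = false
[1.2.1] true AND false = false
[1.2.2.2] false OR false = false
[1.2.2] false OR false = false
[1.2] false OR false = false
[1] false OR false = false
[2.1.1] true AND false = false
[2.1.2.1] false AND true = false
[2.1.2] NOT false = true
[2.1] false → true (antecedent false ⇒ implication holds) = true
[2.2.2] false OR true = true
[2.2.3] true OR false = true
[2.2] true AND true AND true = true
[2] true OR true = true
[root] false AND true = false
Overall: false → denied

Denied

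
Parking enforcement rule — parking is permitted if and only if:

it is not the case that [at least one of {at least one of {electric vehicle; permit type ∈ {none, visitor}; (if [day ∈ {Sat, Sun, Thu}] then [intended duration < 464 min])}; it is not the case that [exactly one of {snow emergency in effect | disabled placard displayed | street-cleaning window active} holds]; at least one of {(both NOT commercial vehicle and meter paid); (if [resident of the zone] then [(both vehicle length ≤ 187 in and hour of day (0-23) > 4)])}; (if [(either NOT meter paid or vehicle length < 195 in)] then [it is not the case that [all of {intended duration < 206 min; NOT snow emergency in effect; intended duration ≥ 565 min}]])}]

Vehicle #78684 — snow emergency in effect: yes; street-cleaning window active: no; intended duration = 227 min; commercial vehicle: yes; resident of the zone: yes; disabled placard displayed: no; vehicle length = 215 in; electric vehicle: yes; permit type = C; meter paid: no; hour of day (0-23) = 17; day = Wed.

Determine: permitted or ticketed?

Atomic conditions:
  electric vehicle: yes → true
  permit type ∈ {none, visitor}: C is not in the set → false
  day ∈ {Sat, Sun, Thu}: Wed is not in the set → false
  intended duration < 464 min: 227 < 464 is true
  snow emergency in effect: yes → true
  disabled placard displayed: no → false
  street-cleaning window active: no → false
  NOT commercial vehicle: yes → false
  meter paid: no → false
  resident of the zone: yes → true
  vehicle length ≤ 187 in: 215 ≤ 187 is false
  hour of day (0-23) > 4: 17 > 4 is true
  NOT meter paid: no → true
  vehicle length < 195 in: 215 < 195 is false
  intended duration < 206 min: 227 < 206 is false
  NOT snow emergency in effect: yes → false
  intended duration ≥ 565 min: 227 ≥ 565 is false
Combine:
[1.1.3] false → true (antecedent false ⇒ implication holds) = true
[1.1] true OR false OR true = true
[1.2.1] exactly-one(true, false, false) = true
[1.2] NOT true = false
[1.3.1] false AND false = false
[1.3.2.2] false AND true = false
[1.3.2] true → false = false
[1.3] false OR false = false
[1.4.1] true OR false = true
[1.4.2.1] false AND false AND false = false
[1.4.2] NOT false = true
[1.4] true → true = true
[1] true OR false OR false OR true = true
[root] NOT true = false
Overall: false → ticketed

Ticketed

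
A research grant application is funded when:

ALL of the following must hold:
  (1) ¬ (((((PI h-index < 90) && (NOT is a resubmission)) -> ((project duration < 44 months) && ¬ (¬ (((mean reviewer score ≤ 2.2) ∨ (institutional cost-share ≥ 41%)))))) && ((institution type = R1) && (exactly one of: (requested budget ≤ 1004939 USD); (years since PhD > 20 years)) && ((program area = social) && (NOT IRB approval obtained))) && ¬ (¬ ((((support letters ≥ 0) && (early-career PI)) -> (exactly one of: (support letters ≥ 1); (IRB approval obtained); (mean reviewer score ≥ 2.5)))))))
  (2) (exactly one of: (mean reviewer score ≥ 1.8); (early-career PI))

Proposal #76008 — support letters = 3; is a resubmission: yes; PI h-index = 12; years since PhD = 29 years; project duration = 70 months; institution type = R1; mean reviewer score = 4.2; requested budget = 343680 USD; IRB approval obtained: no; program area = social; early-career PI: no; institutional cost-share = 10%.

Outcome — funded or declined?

Atomic conditions:
  PI h-index < 90: 12 < 90 is true
  NOT is a resubmission: yes → false
  project duration < 44 months: 70 < 44 is false
  mean reviewer score ≤ 2.2: 4.2 ≤ 2.2 is false
  institutional cost-share ≥ 41%: 10 ≥ 41 is false
  institution type = R1: R1 == R1 is true
  requested budget ≤ 1004939 USD: 343680 ≤ 1004939 is true
  years since PhD > 20 years: 29 > 20 is true
  program area = social: social == social is true
  NOT IRB approval obtained: no → true
  support letters ≥ 0: 3 ≥ 0 is true
  early-career PI: no → false
  support letters ≥ 1: 3 ≥ 1 is true
  IRB approval obtained: no → false
  mean reviewer score ≥ 2.5: 4.2 ≥ 2.5 is true
  mean reviewer score ≥ 1.8: 4.2 ≥ 1.8 is true
Combine:
[1.1.1.1] true AND false = false
[1.1.1.2.2.1.1] false OR false = false
[1.1.1.2.2.1] NOT false = true
[1.1.1.2.2] NOT true = false
[1.1.1.2] false AND false = false
[1.1.1] false → false (antecedent false ⇒ implication holds) = true
[1.1.2.2] exactly-one(true, true) = false
[1.1.2.3] true AND true = true
[1.1.2] true AND false AND true = false
[1.1.3.1.1.1] true AND false = false
[1.1.3.1.1.2] exactly-one(true, false, true) = false
[1.1.3.1.1] false → false (antecedent false ⇒ implication holds) = true
[1.1.3.1] NOT true = false
[1.1.3] NOT false = true
[1.1] true AND false AND true = false
[1] NOT false = true
[2] exactly-one(true, false) = true
[root] true AND true = true
Overall: true → funded

Funded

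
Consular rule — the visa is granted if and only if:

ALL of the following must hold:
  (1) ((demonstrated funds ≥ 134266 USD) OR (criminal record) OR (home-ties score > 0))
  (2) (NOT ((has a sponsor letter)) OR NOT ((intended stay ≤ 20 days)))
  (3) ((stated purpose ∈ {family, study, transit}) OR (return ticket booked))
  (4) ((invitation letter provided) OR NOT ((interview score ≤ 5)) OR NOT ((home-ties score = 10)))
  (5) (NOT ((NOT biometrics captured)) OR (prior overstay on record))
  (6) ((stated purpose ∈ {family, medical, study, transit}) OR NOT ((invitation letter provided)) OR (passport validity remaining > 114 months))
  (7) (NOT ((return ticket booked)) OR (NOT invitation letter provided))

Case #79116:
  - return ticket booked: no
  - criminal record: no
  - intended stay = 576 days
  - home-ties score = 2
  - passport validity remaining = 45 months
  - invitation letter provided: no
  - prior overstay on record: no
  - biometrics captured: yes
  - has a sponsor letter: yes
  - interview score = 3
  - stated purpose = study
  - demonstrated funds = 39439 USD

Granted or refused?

Atomic conditions:
  demonstrated funds ≥ 134266 USD: 39439 ≥ 134266 is false
  criminal record: no → false
  home-ties score > 0: 2 > 0 is true
  has a sponsor letter: yes → true
  intended stay ≤ 20 days: 576 ≤ 20 is false
  stated purpose ∈ {family, study, transit}: study is in the set → true
  return ticket booked: no → false
  invitation letter provided: no → false
  interview score ≤ 5: 3 ≤ 5 is true
  home-ties score = 10: 2 == 10 is false
  NOT biometrics captured: yes → false
  prior overstay on record: no → false
  stated purpose ∈ {family, medical, study, transit}: study is in the set → true
  passport validity remaining > 114 months: 45 > 114 is false
  NOT invitation letter provided: no → true
Combine:
[1] false OR false OR true = true
[2.1] NOT true = false
[2.2] NOT false = true
[2] false OR true = true
[3] true OR false = true
[4.2] NOT true = false
[4.3] NOT false = true
[4] false OR false OR true = true
[5.1] NOT false = true
[5] true OR false = true
[6.2] NOT false = true
[6] true OR true OR false = true
[7.1] NOT false = true
[7] true OR true = true
[root] true AND true AND true AND true AND true AND true AND true = true
Overall: true → granted

Granted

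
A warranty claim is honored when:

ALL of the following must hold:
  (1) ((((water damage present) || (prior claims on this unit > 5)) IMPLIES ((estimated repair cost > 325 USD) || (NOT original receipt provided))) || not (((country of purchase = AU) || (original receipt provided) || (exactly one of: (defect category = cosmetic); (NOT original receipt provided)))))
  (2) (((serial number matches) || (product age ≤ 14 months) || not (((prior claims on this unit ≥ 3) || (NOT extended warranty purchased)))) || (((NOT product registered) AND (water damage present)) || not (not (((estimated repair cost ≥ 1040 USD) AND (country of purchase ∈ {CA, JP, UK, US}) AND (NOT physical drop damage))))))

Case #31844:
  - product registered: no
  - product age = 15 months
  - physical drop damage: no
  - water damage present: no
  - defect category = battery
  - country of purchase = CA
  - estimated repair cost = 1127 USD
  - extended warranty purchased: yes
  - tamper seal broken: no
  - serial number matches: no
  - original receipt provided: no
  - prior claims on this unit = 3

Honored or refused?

Honored

Atomic conditions:
  water damage present: no → false
  prior claims on this unit > 5: 3 > 5 is false
  estimated repair cost > 325 USD: 1127 > 325 is true
  NOT original receipt provided: no → true
  country of purchase = AU: CA == AU is false
  original receipt provided: no → false
  defect category = cosmetic: battery == cosmetic is false
  serial number matches: no → false
  product age ≤ 14 months: 15 ≤ 14 is false
  prior claims on this unit ≥ 3: 3 ≥ 3 is true
  NOT extended warranty purchased: yes → false
  NOT product registered: no → true
  estimated repair cost ≥ 1040 USD: 1127 ≥ 1040 is true
  country of purchase ∈ {CA, JP, UK, US}: CA is in the set → true
  NOT physical drop damage: no → true
Combine:
[1.1.1] false OR false = false
[1.1.2] true OR true = true
[1.1] false → true (antecedent false ⇒ implication holds) = true
[1.2.1.3] exactly-one(false, true) = true
[1.2.1] false OR false OR true = true
[1.2] NOT true = false
[1] true OR false = true
[2.1.3.1] true OR false = true
[2.1.3] NOT true = false
[2.1] false OR false OR false = false
[2.2.1] true AND false = false
[2.2.2.1.1] true AND true AND true = true
[2.2.2.1] NOT true = false
[2.2.2] NOT false = true
[2.2] false OR true = true
[2] false OR true = true
[root] true AND true = true
Overall: true → honored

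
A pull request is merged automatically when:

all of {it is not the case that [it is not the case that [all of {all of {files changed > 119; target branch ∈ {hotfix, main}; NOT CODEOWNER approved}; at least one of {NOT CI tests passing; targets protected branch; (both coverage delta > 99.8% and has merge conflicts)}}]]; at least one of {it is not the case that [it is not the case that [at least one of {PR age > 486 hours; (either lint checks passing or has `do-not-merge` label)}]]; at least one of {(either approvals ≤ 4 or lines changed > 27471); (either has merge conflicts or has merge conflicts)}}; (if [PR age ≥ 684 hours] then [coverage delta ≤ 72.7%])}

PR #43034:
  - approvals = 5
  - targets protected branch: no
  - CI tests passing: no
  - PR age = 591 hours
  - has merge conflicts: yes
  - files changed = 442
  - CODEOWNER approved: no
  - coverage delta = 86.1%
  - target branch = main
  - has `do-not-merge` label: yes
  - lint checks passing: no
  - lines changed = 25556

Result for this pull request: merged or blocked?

Atomic conditions:
  files changed > 119: 442 > 119 is true
  target branch ∈ {hotfix, main}: main is in the set → true
  NOT CODEOWNER approved: no → true
  NOT CI tests passing: no → true
  targets protected branch: no → false
  coverage delta > 99.8%: 86.1 > 99.8 is false
  has merge conflicts: yes → true
  PR age > 486 hours: 591 > 486 is true
  lint checks passing: no → false
  has `do-not-merge` label: yes → true
  approvals ≤ 4: 5 ≤ 4 is false
  lines changed > 27471: 25556 > 27471 is false
  PR age ≥ 684 hours: 591 ≥ 684 is false
  coverage delta ≤ 72.7%: 86.1 ≤ 72.7 is false
Combine:
[1.1.1.1] true AND true AND true = true
[1.1.1.2.3] false AND true = false
[1.1.1.2] true OR false OR false = true
[1.1.1] true AND true = true
[1.1] NOT true = false
[1] NOT false = true
[2.1.1.1.2] false OR true = true
[2.1.1.1] true OR true = true
[2.1.1] NOT true = false
[2.1] NOT false = true
[2.2.1] false OR false = false
[2.2.2] true OR true = true
[2.2] false OR true = true
[2] true OR true = true
[3] false → false (antecedent false ⇒ implication holds) = true
[root] true AND true AND true = true
Overall: true → merged

Merged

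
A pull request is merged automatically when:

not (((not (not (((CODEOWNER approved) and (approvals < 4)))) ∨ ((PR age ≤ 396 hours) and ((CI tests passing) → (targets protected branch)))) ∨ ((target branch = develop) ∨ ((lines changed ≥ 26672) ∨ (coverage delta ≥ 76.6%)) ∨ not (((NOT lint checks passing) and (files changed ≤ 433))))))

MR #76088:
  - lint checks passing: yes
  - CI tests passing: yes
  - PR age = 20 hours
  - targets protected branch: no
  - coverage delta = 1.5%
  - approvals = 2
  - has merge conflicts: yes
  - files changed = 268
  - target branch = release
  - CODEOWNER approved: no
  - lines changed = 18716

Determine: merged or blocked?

Blocked

Atomic conditions:
  CODEOWNER approved: no → false
  approvals < 4: 2 < 4 is true
  PR age ≤ 396 hours: 20 ≤ 396 is true
  CI tests passing: yes → true
  targets protected branch: no → false
  target branch = develop: release == develop is false
  lines changed ≥ 26672: 18716 ≥ 26672 is false
  coverage delta ≥ 76.6%: 1.5 ≥ 76.6 is false
  NOT lint checks passing: yes → false
  files changed ≤ 433: 268 ≤ 433 is true
Combine:
[1.1.1.1.1] false AND true = false
[1.1.1.1] NOT false = true
[1.1.1] NOT true = false
[1.1.2.2] true → false = false
[1.1.2] true AND false = false
[1.1] false OR false = false
[1.2.2] false OR false = false
[1.2.3.1] false AND true = false
[1.2.3] NOT false = true
[1.2] false OR false OR true = true
[1] false OR true = true
[root] NOT true = false
Overall: false → blocked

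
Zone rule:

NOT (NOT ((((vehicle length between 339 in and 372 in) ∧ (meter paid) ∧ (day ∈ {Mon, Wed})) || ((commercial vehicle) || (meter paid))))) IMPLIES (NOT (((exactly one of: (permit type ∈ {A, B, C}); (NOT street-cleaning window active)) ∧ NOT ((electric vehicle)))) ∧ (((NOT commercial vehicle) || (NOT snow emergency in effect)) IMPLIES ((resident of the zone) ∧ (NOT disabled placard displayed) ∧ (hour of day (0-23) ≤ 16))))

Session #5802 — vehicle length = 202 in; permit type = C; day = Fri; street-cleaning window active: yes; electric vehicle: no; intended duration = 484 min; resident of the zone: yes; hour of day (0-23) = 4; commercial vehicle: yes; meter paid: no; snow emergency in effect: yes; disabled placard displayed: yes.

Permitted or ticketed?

Atomic conditions:
  vehicle length between 339 in and 372 in: 202 in [339, 372] is false
  meter paid: no → false
  day ∈ {Mon, Wed}: Fri is not in the set → false
  commercial vehicle: yes → true
  permit type ∈ {A, B, C}: C is in the set → true
  NOT street-cleaning window active: yes → false
  electric vehicle: no → false
  NOT commercial vehicle: yes → false
  NOT snow emergency in effect: yes → false
  resident of the zone: yes → true
  NOT disabled placard displayed: yes → false
  hour of day (0-23) ≤ 16: 4 ≤ 16 is true
Combine:
[1.1.1.1] false AND false AND false = false
[1.1.1.2] true OR false = true
[1.1.1] false OR true = true
[1.1] NOT true = false
[1] NOT false = true
[2.1.1.1] exactly-one(true, false) = true
[2.1.1.2] NOT false = true
[2.1.1] true AND true = true
[2.1] NOT true = false
[2.2.1] false OR false = false
[2.2.2] true AND false AND true = false
[2.2] false → false (antecedent false ⇒ implication holds) = true
[2] false AND true = false
[root] true → false = false
Overall: false → ticketed

Ticketed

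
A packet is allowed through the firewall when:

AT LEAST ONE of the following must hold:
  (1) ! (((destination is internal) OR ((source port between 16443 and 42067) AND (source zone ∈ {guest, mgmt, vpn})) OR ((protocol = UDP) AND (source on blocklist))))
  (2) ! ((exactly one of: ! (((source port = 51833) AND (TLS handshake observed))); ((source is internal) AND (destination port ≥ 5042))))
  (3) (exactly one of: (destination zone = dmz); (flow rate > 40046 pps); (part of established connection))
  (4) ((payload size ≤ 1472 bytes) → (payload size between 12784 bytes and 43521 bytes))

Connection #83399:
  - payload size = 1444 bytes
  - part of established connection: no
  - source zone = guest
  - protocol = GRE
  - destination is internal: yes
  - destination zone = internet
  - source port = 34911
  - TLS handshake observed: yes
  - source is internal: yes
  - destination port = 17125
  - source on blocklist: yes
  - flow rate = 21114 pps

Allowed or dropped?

Allowed

Atomic conditions:
  destination is internal: yes → true
  source port between 16443 and 42067: 34911 in [16443, 42067] is true
  source zone ∈ {guest, mgmt, vpn}: guest is in the set → true
  protocol = UDP: GRE == UDP is false
  source on blocklist: yes → true
  source port = 51833: 34911 == 51833 is false
  TLS handshake observed: yes → true
  source is internal: yes → true
  destination port ≥ 5042: 17125 ≥ 5042 is true
  destination zone = dmz: internet == dmz is false
  flow rate > 40046 pps: 21114 > 40046 is false
  part of established connection: no → false
  payload size ≤ 1472 bytes: 1444 ≤ 1472 is true
  payload size between 12784 bytes and 43521 bytes: 1444 in [12784, 43521] is false
Combine:
[1.1.2] true AND true = true
[1.1.3] false AND true = false
[1.1] true OR true OR false = true
[1] NOT true = false
[2.1.1.1] false AND true = false
[2.1.1] NOT false = true
[2.1.2] true AND true = true
[2.1] exactly-one(true, true) = false
[2] NOT false = true
[3] exactly-one(false, false, false) = false
[4] true → false = false
[root] false OR true OR false OR false = true
Overall: true → allowed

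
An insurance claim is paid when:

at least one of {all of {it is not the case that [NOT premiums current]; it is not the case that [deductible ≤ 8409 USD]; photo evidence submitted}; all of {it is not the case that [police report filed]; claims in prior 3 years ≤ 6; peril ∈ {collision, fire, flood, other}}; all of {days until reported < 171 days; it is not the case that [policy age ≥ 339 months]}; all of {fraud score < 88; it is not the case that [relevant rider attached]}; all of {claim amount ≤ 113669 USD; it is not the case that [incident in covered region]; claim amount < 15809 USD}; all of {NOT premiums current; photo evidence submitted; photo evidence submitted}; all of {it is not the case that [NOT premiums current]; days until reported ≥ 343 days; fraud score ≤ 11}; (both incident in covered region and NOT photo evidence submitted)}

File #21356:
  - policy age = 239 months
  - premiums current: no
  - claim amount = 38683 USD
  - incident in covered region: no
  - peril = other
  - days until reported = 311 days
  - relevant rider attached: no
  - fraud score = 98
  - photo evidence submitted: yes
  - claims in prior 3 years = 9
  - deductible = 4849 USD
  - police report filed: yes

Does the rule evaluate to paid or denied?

Atomic conditions:
  NOT premiums current: no → true
  deductible ≤ 8409 USD: 4849 ≤ 8409 is true
  photo evidence submitted: yes → true
  police report filed: yes → true
  claims in prior 3 years ≤ 6: 9 ≤ 6 is false
  peril ∈ {collision, fire, flood, other}: other is in the set → true
  days until reported < 171 days: 311 < 171 is false
  policy age ≥ 339 months: 239 ≥ 339 is false
  fraud score < 88: 98 < 88 is false
  relevant rider attached: no → false
  claim amount ≤ 113669 USD: 38683 ≤ 113669 is true
  incident in covered region: no → false
  claim amount < 15809 USD: 38683 < 15809 is false
  days until reported ≥ 343 days: 311 ≥ 343 is false
  fraud score ≤ 11: 98 ≤ 11 is false
  NOT photo evidence submitted: yes → false
Combine:
[1.1] NOT true = false
[1.2] NOT true = false
[1] false AND false AND true = false
[2.1] NOT true = false
[2] false AND false AND true = false
[3.2] NOT false = true
[3] false AND true = false
[4.2] NOT false = true
[4] false AND true = false
[5.2] NOT false = true
[5] true AND true AND false = false
[6] true AND true AND true = true
[7.1] NOT true = false
[7] false AND false AND false = false
[8] false AND false = false
[root] false OR false OR false OR false OR false OR true OR false OR false = true
Overall: true → paid

Paid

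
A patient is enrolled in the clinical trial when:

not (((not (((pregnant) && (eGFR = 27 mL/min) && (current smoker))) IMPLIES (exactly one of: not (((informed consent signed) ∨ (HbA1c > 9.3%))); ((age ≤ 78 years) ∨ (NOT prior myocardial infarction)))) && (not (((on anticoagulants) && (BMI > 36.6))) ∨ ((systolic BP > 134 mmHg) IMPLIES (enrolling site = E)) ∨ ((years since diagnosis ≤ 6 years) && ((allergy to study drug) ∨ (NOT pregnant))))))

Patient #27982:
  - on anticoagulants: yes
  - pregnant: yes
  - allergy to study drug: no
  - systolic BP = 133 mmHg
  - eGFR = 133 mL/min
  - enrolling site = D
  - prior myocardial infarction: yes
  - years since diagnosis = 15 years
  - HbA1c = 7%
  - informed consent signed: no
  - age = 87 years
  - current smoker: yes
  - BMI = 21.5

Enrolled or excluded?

Atomic conditions:
  pregnant: yes → true
  eGFR = 27 mL/min: 133 == 27 is false
  current smoker: yes → true
  informed consent signed: no → false
  HbA1c > 9.3%: 7 > 9.3 is false
  age ≤ 78 years: 87 ≤ 78 is false
  NOT prior myocardial infarction: yes → false
  on anticoagulants: yes → true
  BMI > 36.6: 21.5 > 36.6 is false
  systolic BP > 134 mmHg: 133 > 134 is false
  enrolling site = E: D == E is false
  years since diagnosis ≤ 6 years: 15 ≤ 6 is false
  allergy to study drug: no → false
  NOT pregnant: yes → false
Combine:
[1.1.1.1] true AND false AND true = false
[1.1.1] NOT false = true
[1.1.2.1.1] false OR false = false
[1.1.2.1] NOT false = true
[1.1.2.2] false OR false = false
[1.1.2] exactly-one(true, false) = true
[1.1] true → true = true
[1.2.1.1] true AND false = false
[1.2.1] NOT false = true
[1.2.2] false → false (antecedent false ⇒ implication holds) = true
[1.2.3.2] false OR false = false
[1.2.3] false AND false = false
[1.2] true OR true OR false = true
[1] true AND true = true
[root] NOT true = false
Overall: false → excluded

Excluded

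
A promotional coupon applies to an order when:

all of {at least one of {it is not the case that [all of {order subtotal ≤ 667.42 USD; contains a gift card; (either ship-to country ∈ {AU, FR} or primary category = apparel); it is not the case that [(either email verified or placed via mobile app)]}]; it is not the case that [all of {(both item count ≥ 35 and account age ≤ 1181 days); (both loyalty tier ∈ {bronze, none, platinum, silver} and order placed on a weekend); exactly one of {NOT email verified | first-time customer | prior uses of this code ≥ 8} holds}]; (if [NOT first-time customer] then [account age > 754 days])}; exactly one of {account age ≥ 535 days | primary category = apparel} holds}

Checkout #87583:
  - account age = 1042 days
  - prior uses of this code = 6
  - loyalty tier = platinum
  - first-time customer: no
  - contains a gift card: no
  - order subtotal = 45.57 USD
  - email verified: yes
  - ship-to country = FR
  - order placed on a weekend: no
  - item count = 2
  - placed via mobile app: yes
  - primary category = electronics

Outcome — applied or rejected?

Atomic conditions:
  order subtotal ≤ 667.42 USD: 45.57 ≤ 667.42 is true
  contains a gift card: no → false
  ship-to country ∈ {AU, FR}: FR is in the set → true
  primary category = apparel: electronics == apparel is false
  email verified: yes → true
  placed via mobile app: yes → true
  item count ≥ 35: 2 ≥ 35 is false
  account age ≤ 1181 days: 1042 ≤ 1181 is true
  loyalty tier ∈ {bronze, none, platinum, silver}: platinum is in the set → true
  order placed on a weekend: no → false
  NOT email verified: yes → false
  first-time customer: no → false
  prior uses of this code ≥ 8: 6 ≥ 8 is false
  NOT first-time customer: no → true
  account age > 754 days: 1042 > 754 is true
  account age ≥ 535 days: 1042 ≥ 535 is true
Combine:
[1.1.1.3] true OR false = true
[1.1.1.4.1] true OR true = true
[1.1.1.4] NOT true = false
[1.1.1] true AND false AND true AND false = false
[1.1] NOT false = true
[1.2.1.1] false AND true = false
[1.2.1.2] true AND false = false
[1.2.1.3] exactly-one(false, false, false) = false
[1.2.1] false AND false AND false = false
[1.2] NOT false = true
[1.3] true → true = true
[1] true OR true OR true = true
[2] exactly-one(true, false) = true
[root] true AND true = true
Overall: true → applied

Applied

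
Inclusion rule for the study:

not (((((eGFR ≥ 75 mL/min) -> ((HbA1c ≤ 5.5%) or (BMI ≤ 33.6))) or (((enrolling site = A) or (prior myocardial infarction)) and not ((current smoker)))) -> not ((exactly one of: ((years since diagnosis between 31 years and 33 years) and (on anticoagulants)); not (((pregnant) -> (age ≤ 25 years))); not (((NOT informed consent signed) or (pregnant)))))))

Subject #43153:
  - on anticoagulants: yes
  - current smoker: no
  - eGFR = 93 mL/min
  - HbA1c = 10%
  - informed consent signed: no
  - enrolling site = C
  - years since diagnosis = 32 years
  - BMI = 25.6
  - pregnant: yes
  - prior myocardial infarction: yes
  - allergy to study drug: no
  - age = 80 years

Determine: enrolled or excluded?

Excluded

Atomic conditions:
  eGFR ≥ 75 mL/min: 93 ≥ 75 is true
  HbA1c ≤ 5.5%: 10 ≤ 5.5 is false
  BMI ≤ 33.6: 25.6 ≤ 33.6 is true
  enrolling site = A: C == A is false
  prior myocardial infarction: yes → true
  current smoker: no → false
  years since diagnosis between 31 years and 33 years: 32 in [31, 33] is true
  on anticoagulants: yes → true
  pregnant: yes → true
  age ≤ 25 years: 80 ≤ 25 is false
  NOT informed consent signed: no → true
Combine:
[1.1.1.2] false OR true = true
[1.1.1] true → true = true
[1.1.2.1] false OR true = true
[1.1.2.2] NOT false = true
[1.1.2] true AND true = true
[1.1] true OR true = true
[1.2.1.1] true AND true = true
[1.2.1.2.1] true → false = false
[1.2.1.2] NOT false = true
[1.2.1.3.1] true OR true = true
[1.2.1.3] NOT true = false
[1.2.1] exactly-one(true, true, false) = false
[1.2] NOT false = true
[1] true → true = true
[root] NOT true = false
Overall: false → excluded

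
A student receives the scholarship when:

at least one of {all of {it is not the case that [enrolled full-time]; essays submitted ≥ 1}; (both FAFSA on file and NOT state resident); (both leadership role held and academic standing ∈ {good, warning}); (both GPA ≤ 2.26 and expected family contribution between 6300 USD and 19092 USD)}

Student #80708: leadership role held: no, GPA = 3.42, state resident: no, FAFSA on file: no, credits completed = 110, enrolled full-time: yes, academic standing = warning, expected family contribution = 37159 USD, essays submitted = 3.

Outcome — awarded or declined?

Declined

Atomic conditions:
  enrolled full-time: yes → true
  essays submitted ≥ 1: 3 ≥ 1 is true
  FAFSA on file: no → false
  NOT state resident: no → true
  leadership role held: no → false
  academic standing ∈ {good, warning}: warning is in the set → true
  GPA ≤ 2.26: 3.42 ≤ 2.26 is false
  expected family contribution between 6300 USD and 19092 USD: 37159 in [6300, 19092] is false
Combine:
[1.1] NOT true = false
[1] false AND true = false
[2] false AND true = false
[3] false AND true = false
[4] false AND false = false
[root] false OR false OR false OR false = false
Overall: false → declined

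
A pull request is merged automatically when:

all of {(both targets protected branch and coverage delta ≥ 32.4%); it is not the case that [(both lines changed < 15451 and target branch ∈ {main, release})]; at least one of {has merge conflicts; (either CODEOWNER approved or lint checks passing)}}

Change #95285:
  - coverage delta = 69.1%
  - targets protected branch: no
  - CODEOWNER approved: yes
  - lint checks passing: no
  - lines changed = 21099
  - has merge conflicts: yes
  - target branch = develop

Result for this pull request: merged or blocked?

Blocked

Atomic conditions:
  targets protected branch: no → false
  coverage delta ≥ 32.4%: 69.1 ≥ 32.4 is true
  lines changed < 15451: 21099 < 15451 is false
  target branch ∈ {main, release}: develop is not in the set → false
  has merge conflicts: yes → true
  CODEOWNER approved: yes → true
  lint checks passing: no → false
Combine:
[1] false AND true = false
[2.1] false AND false = false
[2] NOT false = true
[3.2] true OR false = true
[3] true OR true = true
[root] false AND true AND true = false
Overall: false → blocked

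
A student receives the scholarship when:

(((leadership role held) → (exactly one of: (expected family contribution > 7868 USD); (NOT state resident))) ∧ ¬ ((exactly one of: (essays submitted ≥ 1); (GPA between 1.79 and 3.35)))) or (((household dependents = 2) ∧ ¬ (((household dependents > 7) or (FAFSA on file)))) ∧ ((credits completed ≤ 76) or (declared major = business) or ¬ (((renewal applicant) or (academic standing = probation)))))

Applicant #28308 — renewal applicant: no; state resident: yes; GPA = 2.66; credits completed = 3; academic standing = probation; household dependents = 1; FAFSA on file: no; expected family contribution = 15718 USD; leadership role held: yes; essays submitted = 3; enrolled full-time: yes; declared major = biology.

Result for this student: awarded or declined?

Awarded

Atomic conditions:
  leadership role held: yes → true
  expected family contribution > 7868 USD: 15718 > 7868 is true
  NOT state resident: yes → false
  essays submitted ≥ 1: 3 ≥ 1 is true
  GPA between 1.79 and 3.35: 2.66 in [1.79, 3.35] is true
  household dependents = 2: 1 == 2 is false
  household dependents > 7: 1 > 7 is false
  FAFSA on file: no → false
  credits completed ≤ 76: 3 ≤ 76 is true
  declared major = business: biology == business is false
  renewal applicant: no → false
  academic standing = probation: probation == probation is true
Combine:
[1.1.2] exactly-one(true, false) = true
[1.1] true → true = true
[1.2.1] exactly-one(true, true) = false
[1.2] NOT false = true
[1] true AND true = true
[2.1.2.1] false OR false = false
[2.1.2] NOT false = true
[2.1] false AND true = false
[2.2.3.1] false OR true = true
[2.2.3] NOT true = false
[2.2] true OR false OR false = true
[2] false AND true = false
[root] true OR false = true
Overall: true → awarded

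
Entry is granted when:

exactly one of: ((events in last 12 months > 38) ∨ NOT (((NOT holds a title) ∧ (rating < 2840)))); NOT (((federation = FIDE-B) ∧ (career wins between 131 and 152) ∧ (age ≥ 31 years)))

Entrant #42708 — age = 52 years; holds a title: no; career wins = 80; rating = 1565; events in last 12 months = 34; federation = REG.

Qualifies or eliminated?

Atomic conditions:
  events in last 12 months > 38: 34 > 38 is false
  NOT holds a title: no → true
  rating < 2840: 1565 < 2840 is true
  federation = FIDE-B: REG == FIDE-B is false
  career wins between 131 and 152: 80 in [131, 152] is false
  age ≥ 31 years: 52 ≥ 31 is true
Combine:
[1.2.1] true AND true = true
[1.2] NOT true = false
[1] false OR false = false
[2.1] false AND false AND true = false
[2] NOT false = true
[root] exactly-one(false, true) = true
Overall: true → qualifies

Qualifies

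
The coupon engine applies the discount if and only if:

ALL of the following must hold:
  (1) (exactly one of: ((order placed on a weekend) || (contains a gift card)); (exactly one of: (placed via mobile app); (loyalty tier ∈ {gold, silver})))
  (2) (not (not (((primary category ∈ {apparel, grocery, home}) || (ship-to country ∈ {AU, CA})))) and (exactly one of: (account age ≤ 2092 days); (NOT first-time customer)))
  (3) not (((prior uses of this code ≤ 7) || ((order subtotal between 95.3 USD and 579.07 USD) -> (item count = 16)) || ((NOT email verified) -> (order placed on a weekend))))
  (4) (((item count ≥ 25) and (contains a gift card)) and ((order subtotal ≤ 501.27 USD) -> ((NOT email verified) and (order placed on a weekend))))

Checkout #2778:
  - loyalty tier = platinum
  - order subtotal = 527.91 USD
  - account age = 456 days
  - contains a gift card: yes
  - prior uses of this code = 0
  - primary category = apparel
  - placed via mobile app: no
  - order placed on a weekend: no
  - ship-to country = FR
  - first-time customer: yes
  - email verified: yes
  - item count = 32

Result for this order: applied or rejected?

Atomic conditions:
  order placed on a weekend: no → false
  contains a gift card: yes → true
  placed via mobile app: no → false
  loyalty tier ∈ {gold, silver}: platinum is not in the set → false
  primary category ∈ {apparel, grocery, home}: apparel is in the set → true
  ship-to country ∈ {AU, CA}: FR is not in the set → false
  account age ≤ 2092 days: 456 ≤ 2092 is true
  NOT first-time customer: yes → false
  prior uses of this code ≤ 7: 0 ≤ 7 is true
  order subtotal between 95.3 USD and 579.07 USD: 527.91 in [95.3, 579.07] is true
  item count = 16: 32 == 16 is false
  NOT email verified: yes → false
  item count ≥ 25: 32 ≥ 25 is true
  order subtotal ≤ 501.27 USD: 527.91 ≤ 501.27 is false
Combine:
[1.1] false OR true = true
[1.2] exactly-one(false, false) = false
[1] exactly-one(true, false) = true
[2.1.1.1] true OR false = true
[2.1.1] NOT true = false
[2.1] NOT false = true
[2.2] exactly-one(true, false) = true
[2] true AND true = true
[3.1.2] true → false = false
[3.1.3] false → false (antecedent false ⇒ implication holds) = true
[3.1] true OR false OR true = true
[3] NOT true = false
[4.1] true AND true = true
[4.2.2] false AND false = false
[4.2] false → false (antecedent false ⇒ implication holds) = true
[4] true AND true = true
[root] true AND true AND false AND true = false
Overall: false → rejected

Rejected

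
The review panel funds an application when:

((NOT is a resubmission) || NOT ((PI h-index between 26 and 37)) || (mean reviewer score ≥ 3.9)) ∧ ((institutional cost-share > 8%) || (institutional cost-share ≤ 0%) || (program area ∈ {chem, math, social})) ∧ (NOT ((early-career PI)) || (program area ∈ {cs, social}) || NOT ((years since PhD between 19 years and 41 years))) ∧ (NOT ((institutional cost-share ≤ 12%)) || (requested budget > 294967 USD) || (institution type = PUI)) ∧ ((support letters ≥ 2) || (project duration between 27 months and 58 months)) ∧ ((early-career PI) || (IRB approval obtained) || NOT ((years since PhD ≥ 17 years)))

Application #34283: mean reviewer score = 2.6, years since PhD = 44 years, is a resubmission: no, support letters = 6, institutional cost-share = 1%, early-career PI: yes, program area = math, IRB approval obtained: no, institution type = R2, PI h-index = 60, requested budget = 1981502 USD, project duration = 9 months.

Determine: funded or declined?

Atomic conditions:
  NOT is a resubmission: no → true
  PI h-index between 26 and 37: 60 in [26, 37] is false
  mean reviewer score ≥ 3.9: 2.6 ≥ 3.9 is false
  institutional cost-share > 8%: 1 > 8 is false
  institutional cost-share ≤ 0%: 1 ≤ 0 is false
  program area ∈ {chem, math, social}: math is in the set → true
  early-career PI: yes → true
  program area ∈ {cs, social}: math is not in the set → false
  years since PhD between 19 years and 41 years: 44 in [19, 41] is false
  institutional cost-share ≤ 12%: 1 ≤ 12 is true
  requested budget > 294967 USD: 1981502 > 294967 is true
  institution type = PUI: R2 == PUI is false
  support letters ≥ 2: 6 ≥ 2 is true
  project duration between 27 months and 58 months: 9 in [27, 58] is false
  IRB approval obtained: no → false
  years since PhD ≥ 17 years: 44 ≥ 17 is true
Combine:
[1.2] NOT false = true
[1] true OR true OR false = true
[2] false OR false OR true = true
[3.1] NOT true = false
[3.3] NOT false = true
[3] false OR false OR true = true
[4.1] NOT true = false
[4] false OR true OR false = true
[5] true OR false = true
[6.3] NOT true = false
[6] true OR false OR false = true
[root] true AND true AND true AND true AND true AND true = true
Overall: true → funded

Funded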